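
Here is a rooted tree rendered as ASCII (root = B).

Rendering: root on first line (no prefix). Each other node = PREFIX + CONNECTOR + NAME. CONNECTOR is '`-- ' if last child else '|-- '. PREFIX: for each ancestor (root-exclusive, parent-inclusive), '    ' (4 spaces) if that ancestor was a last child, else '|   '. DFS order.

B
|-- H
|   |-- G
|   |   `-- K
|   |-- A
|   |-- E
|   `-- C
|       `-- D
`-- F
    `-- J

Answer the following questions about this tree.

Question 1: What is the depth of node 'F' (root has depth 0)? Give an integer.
Path from root to F: B -> F
Depth = number of edges = 1

Answer: 1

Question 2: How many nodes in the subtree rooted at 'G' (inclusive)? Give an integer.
Answer: 2

Derivation:
Subtree rooted at G contains: G, K
Count = 2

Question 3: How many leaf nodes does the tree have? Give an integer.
Leaves (nodes with no children): A, D, E, J, K

Answer: 5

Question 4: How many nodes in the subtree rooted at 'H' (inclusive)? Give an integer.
Answer: 7

Derivation:
Subtree rooted at H contains: A, C, D, E, G, H, K
Count = 7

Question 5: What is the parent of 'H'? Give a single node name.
Answer: B

Derivation:
Scan adjacency: H appears as child of B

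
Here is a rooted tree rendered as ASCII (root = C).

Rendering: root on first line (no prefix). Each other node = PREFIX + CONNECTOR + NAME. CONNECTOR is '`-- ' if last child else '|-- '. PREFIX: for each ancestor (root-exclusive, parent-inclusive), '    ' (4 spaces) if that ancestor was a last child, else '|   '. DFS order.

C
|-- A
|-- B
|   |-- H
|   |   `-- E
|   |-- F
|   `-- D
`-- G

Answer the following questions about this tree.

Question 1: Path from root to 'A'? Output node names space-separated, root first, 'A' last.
Answer: C A

Derivation:
Walk down from root: C -> A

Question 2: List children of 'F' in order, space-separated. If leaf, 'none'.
Node F's children (from adjacency): (leaf)

Answer: none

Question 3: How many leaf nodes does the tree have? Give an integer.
Answer: 5

Derivation:
Leaves (nodes with no children): A, D, E, F, G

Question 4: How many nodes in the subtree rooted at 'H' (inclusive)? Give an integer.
Subtree rooted at H contains: E, H
Count = 2

Answer: 2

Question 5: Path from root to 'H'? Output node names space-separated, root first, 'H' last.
Answer: C B H

Derivation:
Walk down from root: C -> B -> H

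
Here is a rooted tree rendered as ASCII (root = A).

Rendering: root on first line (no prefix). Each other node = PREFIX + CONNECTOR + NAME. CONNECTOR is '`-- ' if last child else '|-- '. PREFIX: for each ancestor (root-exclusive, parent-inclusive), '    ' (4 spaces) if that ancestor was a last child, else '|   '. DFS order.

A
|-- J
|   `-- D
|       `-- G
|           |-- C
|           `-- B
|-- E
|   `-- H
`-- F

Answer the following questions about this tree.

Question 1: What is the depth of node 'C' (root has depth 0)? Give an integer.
Answer: 4

Derivation:
Path from root to C: A -> J -> D -> G -> C
Depth = number of edges = 4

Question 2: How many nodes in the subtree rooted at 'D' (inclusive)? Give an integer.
Answer: 4

Derivation:
Subtree rooted at D contains: B, C, D, G
Count = 4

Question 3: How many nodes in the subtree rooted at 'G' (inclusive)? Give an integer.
Subtree rooted at G contains: B, C, G
Count = 3

Answer: 3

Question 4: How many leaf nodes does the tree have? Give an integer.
Answer: 4

Derivation:
Leaves (nodes with no children): B, C, F, H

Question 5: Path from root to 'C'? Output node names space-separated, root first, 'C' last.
Walk down from root: A -> J -> D -> G -> C

Answer: A J D G C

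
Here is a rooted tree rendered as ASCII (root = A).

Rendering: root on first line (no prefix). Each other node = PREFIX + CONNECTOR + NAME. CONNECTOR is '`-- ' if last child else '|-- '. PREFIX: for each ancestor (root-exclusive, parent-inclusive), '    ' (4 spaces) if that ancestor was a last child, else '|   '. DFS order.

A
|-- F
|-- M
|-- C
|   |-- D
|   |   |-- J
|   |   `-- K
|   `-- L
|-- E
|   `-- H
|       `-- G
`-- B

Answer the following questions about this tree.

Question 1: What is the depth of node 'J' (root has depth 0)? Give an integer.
Path from root to J: A -> C -> D -> J
Depth = number of edges = 3

Answer: 3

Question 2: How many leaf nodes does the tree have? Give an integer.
Answer: 7

Derivation:
Leaves (nodes with no children): B, F, G, J, K, L, M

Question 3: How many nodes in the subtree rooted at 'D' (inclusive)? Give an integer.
Subtree rooted at D contains: D, J, K
Count = 3

Answer: 3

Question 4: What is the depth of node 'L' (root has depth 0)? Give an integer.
Path from root to L: A -> C -> L
Depth = number of edges = 2

Answer: 2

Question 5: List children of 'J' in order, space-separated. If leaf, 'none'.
Node J's children (from adjacency): (leaf)

Answer: none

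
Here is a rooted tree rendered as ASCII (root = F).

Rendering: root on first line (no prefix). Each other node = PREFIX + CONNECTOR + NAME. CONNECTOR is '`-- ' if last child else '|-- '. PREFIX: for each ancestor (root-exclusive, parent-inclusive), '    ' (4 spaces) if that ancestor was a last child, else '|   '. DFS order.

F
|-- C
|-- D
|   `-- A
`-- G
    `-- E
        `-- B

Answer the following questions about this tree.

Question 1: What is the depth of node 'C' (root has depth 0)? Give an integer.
Answer: 1

Derivation:
Path from root to C: F -> C
Depth = number of edges = 1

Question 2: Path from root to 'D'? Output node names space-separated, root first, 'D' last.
Walk down from root: F -> D

Answer: F D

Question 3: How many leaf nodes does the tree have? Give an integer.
Leaves (nodes with no children): A, B, C

Answer: 3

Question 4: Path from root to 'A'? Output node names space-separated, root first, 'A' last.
Walk down from root: F -> D -> A

Answer: F D A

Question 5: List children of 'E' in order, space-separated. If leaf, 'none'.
Node E's children (from adjacency): B

Answer: B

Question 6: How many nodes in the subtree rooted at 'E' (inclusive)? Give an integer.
Subtree rooted at E contains: B, E
Count = 2

Answer: 2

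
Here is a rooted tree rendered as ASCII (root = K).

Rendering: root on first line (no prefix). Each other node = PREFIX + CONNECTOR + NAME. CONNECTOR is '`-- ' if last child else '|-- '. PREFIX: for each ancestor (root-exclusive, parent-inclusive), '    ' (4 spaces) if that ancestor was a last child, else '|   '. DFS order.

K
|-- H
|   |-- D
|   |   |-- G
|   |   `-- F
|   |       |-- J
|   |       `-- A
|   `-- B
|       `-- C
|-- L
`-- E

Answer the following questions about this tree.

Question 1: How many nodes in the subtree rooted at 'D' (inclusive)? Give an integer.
Subtree rooted at D contains: A, D, F, G, J
Count = 5

Answer: 5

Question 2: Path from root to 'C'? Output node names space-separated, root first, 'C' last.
Answer: K H B C

Derivation:
Walk down from root: K -> H -> B -> C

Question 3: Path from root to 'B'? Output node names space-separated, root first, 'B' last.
Walk down from root: K -> H -> B

Answer: K H B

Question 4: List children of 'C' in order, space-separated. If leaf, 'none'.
Answer: none

Derivation:
Node C's children (from adjacency): (leaf)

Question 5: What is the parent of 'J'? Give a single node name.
Scan adjacency: J appears as child of F

Answer: F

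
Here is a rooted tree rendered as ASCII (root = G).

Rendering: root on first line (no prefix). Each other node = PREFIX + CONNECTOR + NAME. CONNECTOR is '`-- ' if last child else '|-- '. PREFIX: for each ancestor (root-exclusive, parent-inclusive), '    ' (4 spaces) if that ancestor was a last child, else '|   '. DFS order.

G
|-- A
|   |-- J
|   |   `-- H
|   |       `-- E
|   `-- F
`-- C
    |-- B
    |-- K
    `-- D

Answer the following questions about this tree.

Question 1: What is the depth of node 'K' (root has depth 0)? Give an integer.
Path from root to K: G -> C -> K
Depth = number of edges = 2

Answer: 2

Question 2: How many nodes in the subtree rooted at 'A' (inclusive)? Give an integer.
Answer: 5

Derivation:
Subtree rooted at A contains: A, E, F, H, J
Count = 5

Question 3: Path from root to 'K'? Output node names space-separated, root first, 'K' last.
Answer: G C K

Derivation:
Walk down from root: G -> C -> K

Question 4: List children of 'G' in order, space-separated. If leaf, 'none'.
Answer: A C

Derivation:
Node G's children (from adjacency): A, C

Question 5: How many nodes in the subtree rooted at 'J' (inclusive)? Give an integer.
Subtree rooted at J contains: E, H, J
Count = 3

Answer: 3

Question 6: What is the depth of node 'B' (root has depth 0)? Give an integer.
Answer: 2

Derivation:
Path from root to B: G -> C -> B
Depth = number of edges = 2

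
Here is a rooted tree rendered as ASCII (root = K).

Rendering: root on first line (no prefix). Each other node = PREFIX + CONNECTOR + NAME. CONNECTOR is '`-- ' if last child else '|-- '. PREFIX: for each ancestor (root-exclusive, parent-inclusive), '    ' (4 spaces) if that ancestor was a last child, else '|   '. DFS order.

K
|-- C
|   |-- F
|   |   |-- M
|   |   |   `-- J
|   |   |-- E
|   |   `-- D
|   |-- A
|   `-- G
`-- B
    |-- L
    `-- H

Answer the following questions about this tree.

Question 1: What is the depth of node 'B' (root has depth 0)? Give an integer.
Answer: 1

Derivation:
Path from root to B: K -> B
Depth = number of edges = 1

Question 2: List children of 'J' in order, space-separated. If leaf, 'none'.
Node J's children (from adjacency): (leaf)

Answer: none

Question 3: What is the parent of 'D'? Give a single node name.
Scan adjacency: D appears as child of F

Answer: F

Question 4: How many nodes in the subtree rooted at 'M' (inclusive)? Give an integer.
Subtree rooted at M contains: J, M
Count = 2

Answer: 2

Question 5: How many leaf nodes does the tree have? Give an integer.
Answer: 7

Derivation:
Leaves (nodes with no children): A, D, E, G, H, J, L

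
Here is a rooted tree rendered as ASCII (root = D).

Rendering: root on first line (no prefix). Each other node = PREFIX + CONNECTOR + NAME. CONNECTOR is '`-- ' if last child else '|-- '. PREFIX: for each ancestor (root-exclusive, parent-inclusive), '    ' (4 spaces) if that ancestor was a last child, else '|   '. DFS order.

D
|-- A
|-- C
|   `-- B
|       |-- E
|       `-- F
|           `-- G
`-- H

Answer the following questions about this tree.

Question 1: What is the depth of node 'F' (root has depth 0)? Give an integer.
Answer: 3

Derivation:
Path from root to F: D -> C -> B -> F
Depth = number of edges = 3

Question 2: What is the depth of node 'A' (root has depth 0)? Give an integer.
Path from root to A: D -> A
Depth = number of edges = 1

Answer: 1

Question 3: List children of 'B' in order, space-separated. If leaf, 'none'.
Node B's children (from adjacency): E, F

Answer: E F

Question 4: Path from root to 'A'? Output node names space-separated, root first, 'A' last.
Answer: D A

Derivation:
Walk down from root: D -> A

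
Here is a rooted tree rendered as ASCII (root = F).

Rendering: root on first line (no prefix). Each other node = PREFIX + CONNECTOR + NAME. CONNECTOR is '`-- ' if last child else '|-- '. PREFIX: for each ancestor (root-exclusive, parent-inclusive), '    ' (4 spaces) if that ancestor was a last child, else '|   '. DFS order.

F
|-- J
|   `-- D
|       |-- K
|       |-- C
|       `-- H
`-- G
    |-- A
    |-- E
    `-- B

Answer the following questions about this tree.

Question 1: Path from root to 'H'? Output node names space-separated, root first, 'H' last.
Walk down from root: F -> J -> D -> H

Answer: F J D H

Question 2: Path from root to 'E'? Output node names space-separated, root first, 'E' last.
Answer: F G E

Derivation:
Walk down from root: F -> G -> E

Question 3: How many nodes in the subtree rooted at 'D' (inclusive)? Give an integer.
Answer: 4

Derivation:
Subtree rooted at D contains: C, D, H, K
Count = 4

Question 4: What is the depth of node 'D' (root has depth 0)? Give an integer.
Path from root to D: F -> J -> D
Depth = number of edges = 2

Answer: 2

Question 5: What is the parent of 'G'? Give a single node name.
Answer: F

Derivation:
Scan adjacency: G appears as child of F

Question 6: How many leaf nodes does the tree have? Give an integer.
Leaves (nodes with no children): A, B, C, E, H, K

Answer: 6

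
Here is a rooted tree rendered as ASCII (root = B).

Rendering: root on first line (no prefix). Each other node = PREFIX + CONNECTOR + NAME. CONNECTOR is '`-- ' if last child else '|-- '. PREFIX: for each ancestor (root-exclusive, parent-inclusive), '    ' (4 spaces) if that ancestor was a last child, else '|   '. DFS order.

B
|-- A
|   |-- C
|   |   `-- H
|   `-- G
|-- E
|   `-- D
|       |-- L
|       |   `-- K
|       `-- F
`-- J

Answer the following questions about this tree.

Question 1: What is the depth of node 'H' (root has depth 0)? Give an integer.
Answer: 3

Derivation:
Path from root to H: B -> A -> C -> H
Depth = number of edges = 3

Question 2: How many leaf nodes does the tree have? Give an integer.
Answer: 5

Derivation:
Leaves (nodes with no children): F, G, H, J, K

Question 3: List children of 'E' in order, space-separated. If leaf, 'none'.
Node E's children (from adjacency): D

Answer: D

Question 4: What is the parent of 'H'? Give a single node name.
Answer: C

Derivation:
Scan adjacency: H appears as child of C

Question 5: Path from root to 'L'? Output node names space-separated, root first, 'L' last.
Walk down from root: B -> E -> D -> L

Answer: B E D L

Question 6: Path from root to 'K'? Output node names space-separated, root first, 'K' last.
Answer: B E D L K

Derivation:
Walk down from root: B -> E -> D -> L -> K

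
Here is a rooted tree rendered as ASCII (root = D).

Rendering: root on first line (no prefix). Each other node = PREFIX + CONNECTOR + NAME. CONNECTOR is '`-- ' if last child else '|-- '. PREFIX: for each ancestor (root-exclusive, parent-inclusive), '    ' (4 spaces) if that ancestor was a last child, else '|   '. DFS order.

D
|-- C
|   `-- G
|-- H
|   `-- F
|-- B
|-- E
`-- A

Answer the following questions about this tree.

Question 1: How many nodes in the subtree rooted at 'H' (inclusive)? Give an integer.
Subtree rooted at H contains: F, H
Count = 2

Answer: 2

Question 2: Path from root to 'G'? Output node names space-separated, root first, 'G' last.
Walk down from root: D -> C -> G

Answer: D C G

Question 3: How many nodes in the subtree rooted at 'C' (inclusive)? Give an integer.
Answer: 2

Derivation:
Subtree rooted at C contains: C, G
Count = 2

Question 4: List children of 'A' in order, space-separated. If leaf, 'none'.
Answer: none

Derivation:
Node A's children (from adjacency): (leaf)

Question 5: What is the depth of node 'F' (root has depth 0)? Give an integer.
Answer: 2

Derivation:
Path from root to F: D -> H -> F
Depth = number of edges = 2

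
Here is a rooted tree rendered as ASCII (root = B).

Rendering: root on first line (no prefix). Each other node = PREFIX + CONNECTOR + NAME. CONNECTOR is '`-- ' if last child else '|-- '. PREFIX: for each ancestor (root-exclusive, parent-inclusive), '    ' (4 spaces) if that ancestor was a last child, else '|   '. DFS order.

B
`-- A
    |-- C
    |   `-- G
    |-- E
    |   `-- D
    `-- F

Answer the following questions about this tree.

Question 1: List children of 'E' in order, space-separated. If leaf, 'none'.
Node E's children (from adjacency): D

Answer: D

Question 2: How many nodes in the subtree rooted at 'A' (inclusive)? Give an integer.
Answer: 6

Derivation:
Subtree rooted at A contains: A, C, D, E, F, G
Count = 6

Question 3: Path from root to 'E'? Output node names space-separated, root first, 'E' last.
Answer: B A E

Derivation:
Walk down from root: B -> A -> E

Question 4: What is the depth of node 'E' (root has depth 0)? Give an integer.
Path from root to E: B -> A -> E
Depth = number of edges = 2

Answer: 2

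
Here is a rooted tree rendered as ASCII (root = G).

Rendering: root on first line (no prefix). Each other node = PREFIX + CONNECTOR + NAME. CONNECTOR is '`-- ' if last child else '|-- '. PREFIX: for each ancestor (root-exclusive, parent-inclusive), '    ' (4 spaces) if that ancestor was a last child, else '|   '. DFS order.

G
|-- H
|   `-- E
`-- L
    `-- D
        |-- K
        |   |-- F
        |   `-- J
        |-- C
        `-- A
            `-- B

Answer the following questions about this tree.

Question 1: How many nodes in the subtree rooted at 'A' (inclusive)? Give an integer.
Subtree rooted at A contains: A, B
Count = 2

Answer: 2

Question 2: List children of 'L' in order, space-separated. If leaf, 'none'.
Node L's children (from adjacency): D

Answer: D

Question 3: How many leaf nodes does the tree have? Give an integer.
Answer: 5

Derivation:
Leaves (nodes with no children): B, C, E, F, J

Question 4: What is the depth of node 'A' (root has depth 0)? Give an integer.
Answer: 3

Derivation:
Path from root to A: G -> L -> D -> A
Depth = number of edges = 3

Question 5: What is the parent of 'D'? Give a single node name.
Answer: L

Derivation:
Scan adjacency: D appears as child of L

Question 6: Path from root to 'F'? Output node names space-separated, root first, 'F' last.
Answer: G L D K F

Derivation:
Walk down from root: G -> L -> D -> K -> F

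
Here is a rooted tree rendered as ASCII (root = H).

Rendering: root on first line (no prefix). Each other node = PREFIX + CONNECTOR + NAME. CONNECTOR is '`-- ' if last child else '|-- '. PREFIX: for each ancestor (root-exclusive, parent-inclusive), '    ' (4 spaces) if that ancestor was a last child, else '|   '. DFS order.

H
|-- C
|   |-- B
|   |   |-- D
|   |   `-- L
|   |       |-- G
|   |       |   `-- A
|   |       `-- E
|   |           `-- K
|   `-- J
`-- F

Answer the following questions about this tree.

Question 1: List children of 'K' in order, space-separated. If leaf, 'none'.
Answer: none

Derivation:
Node K's children (from adjacency): (leaf)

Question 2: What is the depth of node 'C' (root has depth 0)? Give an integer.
Path from root to C: H -> C
Depth = number of edges = 1

Answer: 1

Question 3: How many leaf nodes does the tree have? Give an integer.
Leaves (nodes with no children): A, D, F, J, K

Answer: 5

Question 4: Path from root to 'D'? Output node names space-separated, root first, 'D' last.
Walk down from root: H -> C -> B -> D

Answer: H C B D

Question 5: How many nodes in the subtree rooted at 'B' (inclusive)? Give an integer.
Answer: 7

Derivation:
Subtree rooted at B contains: A, B, D, E, G, K, L
Count = 7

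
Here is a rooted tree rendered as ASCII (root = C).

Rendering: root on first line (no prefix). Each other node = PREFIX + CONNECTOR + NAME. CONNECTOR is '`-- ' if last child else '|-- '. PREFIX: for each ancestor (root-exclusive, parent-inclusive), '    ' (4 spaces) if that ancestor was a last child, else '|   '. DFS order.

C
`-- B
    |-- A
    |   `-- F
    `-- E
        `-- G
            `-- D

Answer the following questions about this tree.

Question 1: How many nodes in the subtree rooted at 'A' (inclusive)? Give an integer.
Answer: 2

Derivation:
Subtree rooted at A contains: A, F
Count = 2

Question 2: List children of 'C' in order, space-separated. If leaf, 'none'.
Answer: B

Derivation:
Node C's children (from adjacency): B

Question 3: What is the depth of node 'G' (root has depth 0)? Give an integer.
Answer: 3

Derivation:
Path from root to G: C -> B -> E -> G
Depth = number of edges = 3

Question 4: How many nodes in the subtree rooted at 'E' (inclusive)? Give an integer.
Answer: 3

Derivation:
Subtree rooted at E contains: D, E, G
Count = 3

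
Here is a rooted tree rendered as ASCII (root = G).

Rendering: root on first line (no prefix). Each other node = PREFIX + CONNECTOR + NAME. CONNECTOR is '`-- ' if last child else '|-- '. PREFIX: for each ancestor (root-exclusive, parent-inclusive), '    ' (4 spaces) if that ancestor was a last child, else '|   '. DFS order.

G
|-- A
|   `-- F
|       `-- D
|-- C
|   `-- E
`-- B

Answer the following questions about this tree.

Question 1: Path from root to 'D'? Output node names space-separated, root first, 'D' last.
Answer: G A F D

Derivation:
Walk down from root: G -> A -> F -> D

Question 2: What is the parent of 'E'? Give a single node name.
Answer: C

Derivation:
Scan adjacency: E appears as child of C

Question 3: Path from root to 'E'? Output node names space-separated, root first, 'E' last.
Answer: G C E

Derivation:
Walk down from root: G -> C -> E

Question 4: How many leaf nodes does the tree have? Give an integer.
Answer: 3

Derivation:
Leaves (nodes with no children): B, D, E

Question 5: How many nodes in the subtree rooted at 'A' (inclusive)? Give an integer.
Answer: 3

Derivation:
Subtree rooted at A contains: A, D, F
Count = 3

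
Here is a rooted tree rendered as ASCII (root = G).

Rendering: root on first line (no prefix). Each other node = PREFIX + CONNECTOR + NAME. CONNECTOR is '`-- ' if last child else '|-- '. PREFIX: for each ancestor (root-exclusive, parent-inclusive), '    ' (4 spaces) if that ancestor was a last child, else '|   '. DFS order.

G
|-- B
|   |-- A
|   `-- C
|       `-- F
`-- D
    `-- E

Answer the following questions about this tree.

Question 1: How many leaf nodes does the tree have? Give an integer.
Leaves (nodes with no children): A, E, F

Answer: 3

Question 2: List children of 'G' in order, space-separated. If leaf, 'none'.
Answer: B D

Derivation:
Node G's children (from adjacency): B, D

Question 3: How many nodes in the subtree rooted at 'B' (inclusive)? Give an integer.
Answer: 4

Derivation:
Subtree rooted at B contains: A, B, C, F
Count = 4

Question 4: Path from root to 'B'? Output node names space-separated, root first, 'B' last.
Walk down from root: G -> B

Answer: G B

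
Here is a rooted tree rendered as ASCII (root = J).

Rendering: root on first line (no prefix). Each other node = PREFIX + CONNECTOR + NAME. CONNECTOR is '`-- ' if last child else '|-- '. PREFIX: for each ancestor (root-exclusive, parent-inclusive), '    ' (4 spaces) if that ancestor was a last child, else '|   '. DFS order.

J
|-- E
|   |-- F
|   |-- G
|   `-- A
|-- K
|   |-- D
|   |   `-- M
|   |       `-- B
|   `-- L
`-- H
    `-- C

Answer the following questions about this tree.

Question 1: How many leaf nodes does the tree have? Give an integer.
Leaves (nodes with no children): A, B, C, F, G, L

Answer: 6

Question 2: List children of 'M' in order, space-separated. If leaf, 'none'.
Answer: B

Derivation:
Node M's children (from adjacency): B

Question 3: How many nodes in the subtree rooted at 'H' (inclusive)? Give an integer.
Answer: 2

Derivation:
Subtree rooted at H contains: C, H
Count = 2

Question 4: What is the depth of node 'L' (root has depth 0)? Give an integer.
Answer: 2

Derivation:
Path from root to L: J -> K -> L
Depth = number of edges = 2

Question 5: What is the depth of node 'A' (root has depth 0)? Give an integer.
Path from root to A: J -> E -> A
Depth = number of edges = 2

Answer: 2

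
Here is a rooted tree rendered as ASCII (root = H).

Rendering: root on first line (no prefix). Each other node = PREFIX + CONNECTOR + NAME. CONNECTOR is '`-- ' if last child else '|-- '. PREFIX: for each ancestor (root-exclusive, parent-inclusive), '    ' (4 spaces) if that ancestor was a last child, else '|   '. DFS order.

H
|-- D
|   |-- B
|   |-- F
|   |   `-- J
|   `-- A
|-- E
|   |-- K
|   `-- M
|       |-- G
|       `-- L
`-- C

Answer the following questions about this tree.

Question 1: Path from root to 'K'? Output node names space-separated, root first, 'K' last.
Walk down from root: H -> E -> K

Answer: H E K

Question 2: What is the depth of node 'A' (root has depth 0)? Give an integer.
Path from root to A: H -> D -> A
Depth = number of edges = 2

Answer: 2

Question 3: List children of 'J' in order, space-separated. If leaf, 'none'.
Node J's children (from adjacency): (leaf)

Answer: none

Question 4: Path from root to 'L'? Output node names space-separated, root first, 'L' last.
Walk down from root: H -> E -> M -> L

Answer: H E M L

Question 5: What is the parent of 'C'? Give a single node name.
Answer: H

Derivation:
Scan adjacency: C appears as child of H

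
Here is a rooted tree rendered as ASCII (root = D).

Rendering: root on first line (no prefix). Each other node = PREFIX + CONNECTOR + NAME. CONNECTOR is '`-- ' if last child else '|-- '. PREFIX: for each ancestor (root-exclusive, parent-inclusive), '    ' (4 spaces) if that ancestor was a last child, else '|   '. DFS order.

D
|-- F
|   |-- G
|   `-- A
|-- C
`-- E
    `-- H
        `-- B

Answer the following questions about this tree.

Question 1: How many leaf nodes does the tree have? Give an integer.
Answer: 4

Derivation:
Leaves (nodes with no children): A, B, C, G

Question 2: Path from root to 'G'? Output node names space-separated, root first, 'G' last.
Answer: D F G

Derivation:
Walk down from root: D -> F -> G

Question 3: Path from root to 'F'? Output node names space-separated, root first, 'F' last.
Answer: D F

Derivation:
Walk down from root: D -> F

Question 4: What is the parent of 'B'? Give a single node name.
Answer: H

Derivation:
Scan adjacency: B appears as child of H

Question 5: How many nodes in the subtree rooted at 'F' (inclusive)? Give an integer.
Answer: 3

Derivation:
Subtree rooted at F contains: A, F, G
Count = 3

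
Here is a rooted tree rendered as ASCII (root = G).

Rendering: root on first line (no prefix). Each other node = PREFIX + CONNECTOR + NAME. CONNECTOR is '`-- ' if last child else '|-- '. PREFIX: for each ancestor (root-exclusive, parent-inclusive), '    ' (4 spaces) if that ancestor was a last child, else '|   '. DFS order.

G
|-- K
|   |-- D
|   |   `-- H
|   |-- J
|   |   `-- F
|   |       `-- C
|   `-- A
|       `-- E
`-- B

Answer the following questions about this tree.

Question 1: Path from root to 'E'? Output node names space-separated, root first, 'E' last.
Answer: G K A E

Derivation:
Walk down from root: G -> K -> A -> E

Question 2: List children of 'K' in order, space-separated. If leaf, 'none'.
Node K's children (from adjacency): D, J, A

Answer: D J A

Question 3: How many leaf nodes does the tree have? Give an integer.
Answer: 4

Derivation:
Leaves (nodes with no children): B, C, E, H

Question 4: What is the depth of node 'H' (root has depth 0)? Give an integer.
Path from root to H: G -> K -> D -> H
Depth = number of edges = 3

Answer: 3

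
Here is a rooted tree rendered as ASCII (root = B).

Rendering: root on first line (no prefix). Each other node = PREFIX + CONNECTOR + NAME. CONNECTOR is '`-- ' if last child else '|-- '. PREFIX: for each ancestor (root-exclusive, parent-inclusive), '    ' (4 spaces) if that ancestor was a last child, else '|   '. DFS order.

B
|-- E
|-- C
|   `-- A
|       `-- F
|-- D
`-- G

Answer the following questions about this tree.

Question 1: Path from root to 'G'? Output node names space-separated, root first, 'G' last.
Walk down from root: B -> G

Answer: B G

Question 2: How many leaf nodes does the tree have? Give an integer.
Leaves (nodes with no children): D, E, F, G

Answer: 4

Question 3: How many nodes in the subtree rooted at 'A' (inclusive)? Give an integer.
Subtree rooted at A contains: A, F
Count = 2

Answer: 2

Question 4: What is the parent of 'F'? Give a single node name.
Scan adjacency: F appears as child of A

Answer: A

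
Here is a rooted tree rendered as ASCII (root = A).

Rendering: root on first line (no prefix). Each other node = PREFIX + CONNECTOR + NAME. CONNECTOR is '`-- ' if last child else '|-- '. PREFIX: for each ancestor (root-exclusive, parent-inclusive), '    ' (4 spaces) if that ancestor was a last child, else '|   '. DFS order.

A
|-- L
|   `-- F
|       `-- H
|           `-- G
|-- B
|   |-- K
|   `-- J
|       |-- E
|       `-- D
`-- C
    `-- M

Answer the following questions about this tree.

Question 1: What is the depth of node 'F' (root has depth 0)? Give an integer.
Path from root to F: A -> L -> F
Depth = number of edges = 2

Answer: 2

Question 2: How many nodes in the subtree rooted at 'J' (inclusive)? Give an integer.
Answer: 3

Derivation:
Subtree rooted at J contains: D, E, J
Count = 3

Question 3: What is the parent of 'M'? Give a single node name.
Scan adjacency: M appears as child of C

Answer: C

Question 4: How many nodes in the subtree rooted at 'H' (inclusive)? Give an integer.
Answer: 2

Derivation:
Subtree rooted at H contains: G, H
Count = 2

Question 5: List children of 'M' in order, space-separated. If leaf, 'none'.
Node M's children (from adjacency): (leaf)

Answer: none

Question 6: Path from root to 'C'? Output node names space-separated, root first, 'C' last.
Answer: A C

Derivation:
Walk down from root: A -> C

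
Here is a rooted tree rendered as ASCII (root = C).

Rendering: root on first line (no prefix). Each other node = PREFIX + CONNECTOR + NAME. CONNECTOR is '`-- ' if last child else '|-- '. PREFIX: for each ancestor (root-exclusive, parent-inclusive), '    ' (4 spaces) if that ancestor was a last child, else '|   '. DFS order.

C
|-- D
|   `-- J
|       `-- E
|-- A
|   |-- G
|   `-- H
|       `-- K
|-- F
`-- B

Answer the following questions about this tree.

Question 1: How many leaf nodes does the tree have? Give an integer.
Answer: 5

Derivation:
Leaves (nodes with no children): B, E, F, G, K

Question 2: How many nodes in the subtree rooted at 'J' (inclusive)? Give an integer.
Answer: 2

Derivation:
Subtree rooted at J contains: E, J
Count = 2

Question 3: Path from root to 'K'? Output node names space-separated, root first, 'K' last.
Walk down from root: C -> A -> H -> K

Answer: C A H K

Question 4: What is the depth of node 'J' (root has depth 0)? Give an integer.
Answer: 2

Derivation:
Path from root to J: C -> D -> J
Depth = number of edges = 2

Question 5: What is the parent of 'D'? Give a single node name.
Scan adjacency: D appears as child of C

Answer: C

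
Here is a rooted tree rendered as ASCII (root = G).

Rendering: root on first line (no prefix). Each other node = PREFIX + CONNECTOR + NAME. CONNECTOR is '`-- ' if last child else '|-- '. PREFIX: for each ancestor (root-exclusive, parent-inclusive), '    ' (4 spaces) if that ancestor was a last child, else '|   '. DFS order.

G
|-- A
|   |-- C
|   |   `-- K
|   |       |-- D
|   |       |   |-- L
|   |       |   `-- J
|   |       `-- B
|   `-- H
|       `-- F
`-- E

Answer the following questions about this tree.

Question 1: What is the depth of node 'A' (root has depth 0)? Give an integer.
Answer: 1

Derivation:
Path from root to A: G -> A
Depth = number of edges = 1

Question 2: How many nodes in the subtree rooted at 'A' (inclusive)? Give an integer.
Answer: 9

Derivation:
Subtree rooted at A contains: A, B, C, D, F, H, J, K, L
Count = 9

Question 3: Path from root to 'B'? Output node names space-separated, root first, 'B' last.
Walk down from root: G -> A -> C -> K -> B

Answer: G A C K B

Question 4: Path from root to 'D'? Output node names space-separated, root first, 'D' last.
Answer: G A C K D

Derivation:
Walk down from root: G -> A -> C -> K -> D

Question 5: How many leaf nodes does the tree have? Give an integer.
Leaves (nodes with no children): B, E, F, J, L

Answer: 5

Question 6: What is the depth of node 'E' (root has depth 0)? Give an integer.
Path from root to E: G -> E
Depth = number of edges = 1

Answer: 1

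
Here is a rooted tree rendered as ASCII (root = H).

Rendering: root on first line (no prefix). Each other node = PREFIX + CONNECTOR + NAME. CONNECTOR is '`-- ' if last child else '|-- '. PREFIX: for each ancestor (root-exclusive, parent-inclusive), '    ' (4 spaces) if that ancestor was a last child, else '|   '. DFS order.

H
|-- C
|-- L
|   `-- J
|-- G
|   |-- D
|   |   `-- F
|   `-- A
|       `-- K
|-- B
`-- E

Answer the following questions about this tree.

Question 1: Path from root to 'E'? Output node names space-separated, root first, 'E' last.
Answer: H E

Derivation:
Walk down from root: H -> E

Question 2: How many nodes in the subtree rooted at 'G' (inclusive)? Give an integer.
Answer: 5

Derivation:
Subtree rooted at G contains: A, D, F, G, K
Count = 5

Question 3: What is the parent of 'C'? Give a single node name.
Answer: H

Derivation:
Scan adjacency: C appears as child of H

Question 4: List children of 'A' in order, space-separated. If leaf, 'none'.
Node A's children (from adjacency): K

Answer: K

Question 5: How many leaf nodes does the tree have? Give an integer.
Answer: 6

Derivation:
Leaves (nodes with no children): B, C, E, F, J, K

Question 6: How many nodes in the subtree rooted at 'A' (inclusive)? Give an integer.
Subtree rooted at A contains: A, K
Count = 2

Answer: 2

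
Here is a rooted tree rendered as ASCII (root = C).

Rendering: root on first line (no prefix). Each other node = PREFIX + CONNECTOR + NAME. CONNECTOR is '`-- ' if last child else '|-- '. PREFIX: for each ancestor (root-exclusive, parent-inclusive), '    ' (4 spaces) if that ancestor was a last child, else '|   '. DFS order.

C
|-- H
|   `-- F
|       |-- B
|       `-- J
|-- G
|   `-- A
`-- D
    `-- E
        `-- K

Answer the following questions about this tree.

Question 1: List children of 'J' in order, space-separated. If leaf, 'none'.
Node J's children (from adjacency): (leaf)

Answer: none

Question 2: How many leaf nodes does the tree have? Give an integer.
Answer: 4

Derivation:
Leaves (nodes with no children): A, B, J, K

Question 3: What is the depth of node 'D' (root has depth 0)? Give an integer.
Path from root to D: C -> D
Depth = number of edges = 1

Answer: 1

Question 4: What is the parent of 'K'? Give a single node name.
Answer: E

Derivation:
Scan adjacency: K appears as child of E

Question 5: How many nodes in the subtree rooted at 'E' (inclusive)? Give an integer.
Subtree rooted at E contains: E, K
Count = 2

Answer: 2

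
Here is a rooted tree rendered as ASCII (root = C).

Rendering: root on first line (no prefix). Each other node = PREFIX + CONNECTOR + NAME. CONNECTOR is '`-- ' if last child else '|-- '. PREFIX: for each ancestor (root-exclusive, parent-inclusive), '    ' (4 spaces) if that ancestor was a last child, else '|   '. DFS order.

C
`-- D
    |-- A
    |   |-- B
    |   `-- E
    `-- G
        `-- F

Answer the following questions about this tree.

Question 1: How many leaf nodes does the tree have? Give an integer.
Leaves (nodes with no children): B, E, F

Answer: 3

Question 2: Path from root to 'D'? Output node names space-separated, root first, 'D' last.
Answer: C D

Derivation:
Walk down from root: C -> D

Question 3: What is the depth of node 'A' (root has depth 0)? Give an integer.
Answer: 2

Derivation:
Path from root to A: C -> D -> A
Depth = number of edges = 2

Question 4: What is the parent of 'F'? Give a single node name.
Scan adjacency: F appears as child of G

Answer: G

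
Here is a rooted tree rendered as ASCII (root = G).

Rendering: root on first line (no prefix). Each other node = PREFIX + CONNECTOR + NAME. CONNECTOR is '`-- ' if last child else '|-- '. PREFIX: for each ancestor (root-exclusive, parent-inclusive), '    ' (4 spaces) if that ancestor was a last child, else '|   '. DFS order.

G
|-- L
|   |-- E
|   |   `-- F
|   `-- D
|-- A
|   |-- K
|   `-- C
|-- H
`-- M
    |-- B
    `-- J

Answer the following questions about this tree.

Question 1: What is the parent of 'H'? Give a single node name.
Answer: G

Derivation:
Scan adjacency: H appears as child of G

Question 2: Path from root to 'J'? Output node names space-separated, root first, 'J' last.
Answer: G M J

Derivation:
Walk down from root: G -> M -> J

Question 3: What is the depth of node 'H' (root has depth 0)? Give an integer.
Answer: 1

Derivation:
Path from root to H: G -> H
Depth = number of edges = 1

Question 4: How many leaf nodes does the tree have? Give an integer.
Answer: 7

Derivation:
Leaves (nodes with no children): B, C, D, F, H, J, K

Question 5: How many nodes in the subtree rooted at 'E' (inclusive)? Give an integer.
Answer: 2

Derivation:
Subtree rooted at E contains: E, F
Count = 2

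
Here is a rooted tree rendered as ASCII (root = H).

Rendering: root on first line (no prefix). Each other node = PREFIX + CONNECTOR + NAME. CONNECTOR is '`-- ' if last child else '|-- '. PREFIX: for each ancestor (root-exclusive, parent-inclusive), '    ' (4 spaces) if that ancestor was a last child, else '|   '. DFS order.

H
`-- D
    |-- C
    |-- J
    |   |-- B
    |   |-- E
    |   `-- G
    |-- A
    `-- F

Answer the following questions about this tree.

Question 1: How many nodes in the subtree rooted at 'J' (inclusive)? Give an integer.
Answer: 4

Derivation:
Subtree rooted at J contains: B, E, G, J
Count = 4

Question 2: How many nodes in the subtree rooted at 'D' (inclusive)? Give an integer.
Subtree rooted at D contains: A, B, C, D, E, F, G, J
Count = 8

Answer: 8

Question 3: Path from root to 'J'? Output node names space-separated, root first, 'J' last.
Answer: H D J

Derivation:
Walk down from root: H -> D -> J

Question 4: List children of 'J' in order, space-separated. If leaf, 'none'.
Answer: B E G

Derivation:
Node J's children (from adjacency): B, E, G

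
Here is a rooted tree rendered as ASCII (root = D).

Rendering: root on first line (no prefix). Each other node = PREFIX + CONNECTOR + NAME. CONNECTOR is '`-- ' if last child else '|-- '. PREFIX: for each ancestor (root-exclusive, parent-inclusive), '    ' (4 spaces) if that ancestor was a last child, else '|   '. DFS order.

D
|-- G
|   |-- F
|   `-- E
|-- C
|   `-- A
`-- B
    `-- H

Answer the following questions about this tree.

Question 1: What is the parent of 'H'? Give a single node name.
Scan adjacency: H appears as child of B

Answer: B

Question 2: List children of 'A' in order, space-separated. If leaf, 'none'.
Node A's children (from adjacency): (leaf)

Answer: none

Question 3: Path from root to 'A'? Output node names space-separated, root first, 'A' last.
Walk down from root: D -> C -> A

Answer: D C A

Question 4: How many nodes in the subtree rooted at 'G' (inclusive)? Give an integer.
Subtree rooted at G contains: E, F, G
Count = 3

Answer: 3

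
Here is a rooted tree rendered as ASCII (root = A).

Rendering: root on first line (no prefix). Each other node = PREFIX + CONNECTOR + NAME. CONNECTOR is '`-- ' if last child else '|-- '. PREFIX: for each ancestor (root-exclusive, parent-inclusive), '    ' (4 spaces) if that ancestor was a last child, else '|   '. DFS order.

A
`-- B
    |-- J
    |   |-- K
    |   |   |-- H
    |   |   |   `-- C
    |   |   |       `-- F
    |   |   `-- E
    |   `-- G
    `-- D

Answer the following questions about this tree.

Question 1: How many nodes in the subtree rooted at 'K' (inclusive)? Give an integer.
Subtree rooted at K contains: C, E, F, H, K
Count = 5

Answer: 5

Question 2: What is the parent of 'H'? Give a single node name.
Scan adjacency: H appears as child of K

Answer: K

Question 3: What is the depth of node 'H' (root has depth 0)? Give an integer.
Path from root to H: A -> B -> J -> K -> H
Depth = number of edges = 4

Answer: 4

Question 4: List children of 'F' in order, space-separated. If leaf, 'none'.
Answer: none

Derivation:
Node F's children (from adjacency): (leaf)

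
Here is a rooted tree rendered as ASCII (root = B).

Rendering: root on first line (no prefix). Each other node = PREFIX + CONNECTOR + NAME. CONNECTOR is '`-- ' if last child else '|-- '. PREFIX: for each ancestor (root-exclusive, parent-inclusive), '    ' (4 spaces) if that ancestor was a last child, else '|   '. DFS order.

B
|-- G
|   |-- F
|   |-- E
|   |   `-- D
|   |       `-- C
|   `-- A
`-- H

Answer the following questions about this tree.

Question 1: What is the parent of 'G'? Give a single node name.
Scan adjacency: G appears as child of B

Answer: B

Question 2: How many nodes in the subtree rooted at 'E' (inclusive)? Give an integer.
Answer: 3

Derivation:
Subtree rooted at E contains: C, D, E
Count = 3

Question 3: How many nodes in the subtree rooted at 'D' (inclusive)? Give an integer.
Subtree rooted at D contains: C, D
Count = 2

Answer: 2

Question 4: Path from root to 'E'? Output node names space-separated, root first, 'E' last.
Answer: B G E

Derivation:
Walk down from root: B -> G -> E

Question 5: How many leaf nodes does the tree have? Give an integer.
Answer: 4

Derivation:
Leaves (nodes with no children): A, C, F, H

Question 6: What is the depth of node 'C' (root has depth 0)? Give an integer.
Answer: 4

Derivation:
Path from root to C: B -> G -> E -> D -> C
Depth = number of edges = 4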